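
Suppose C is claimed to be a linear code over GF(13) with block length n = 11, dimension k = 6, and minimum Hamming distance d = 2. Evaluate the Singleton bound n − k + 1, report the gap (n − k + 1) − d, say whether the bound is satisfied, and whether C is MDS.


Singleton RHS = n − k + 1 = 6, slack = 4, bound satisfied, not MDS.

Singleton bound: d ≤ n − k + 1.
Here n = 11, k = 6, so n − k + 1 = 6.
Given d = 2, check d ≤ 6: YES.
Slack = (n − k + 1) − d = 4.
The code is NOT MDS (slack = 4 > 0).
Description: the claimed parameters are [11, 6, 2]_13; such a code would be non-MDS.


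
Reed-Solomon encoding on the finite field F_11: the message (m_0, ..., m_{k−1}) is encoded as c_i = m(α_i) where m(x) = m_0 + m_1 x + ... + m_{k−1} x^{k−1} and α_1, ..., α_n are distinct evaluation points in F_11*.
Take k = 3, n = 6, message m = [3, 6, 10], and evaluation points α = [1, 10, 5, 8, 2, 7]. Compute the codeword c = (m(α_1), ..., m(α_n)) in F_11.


c = [8, 7, 8, 9, 0, 7]

Message polynomial: m(x) = 3 + 6·x + 10·x^2 (mod 11).
For each evaluation point α_i, compute m(α_i) mod 11:
  α_1 = 1: Horner steps 10 → 5 → 8, so m(1) = 8.
  α_2 = 10: Horner steps 10 → 7 → 7, so m(10) = 7.
  α_3 = 5: Horner steps 10 → 1 → 8, so m(5) = 8.
  α_4 = 8: Horner steps 10 → 9 → 9, so m(8) = 9.
  α_5 = 2: Horner steps 10 → 4 → 0, so m(2) = 0.
  α_6 = 7: Horner steps 10 → 10 → 7, so m(7) = 7.
Codeword c = [8, 7, 8, 9, 0, 7] ∈ F_11^6.


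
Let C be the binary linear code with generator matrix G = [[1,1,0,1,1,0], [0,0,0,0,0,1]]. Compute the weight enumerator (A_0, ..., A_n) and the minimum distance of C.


Weight distribution: A_0 = 1, A_1 = 1, A_4 = 1, A_5 = 1. Minimum distance d = 1.

Enumerate all 2^2 = 4 messages m ∈ F_2^2.
For each, compute codeword c = mG in F_2^6, then tally its weight.
  m = 00 → c = 000000, weight = 0.
  m = 10 → c = 110110, weight = 4.
  m = 01 → c = 000001, weight = 1.
  m = 11 → c = 110111, weight = 5.
Tally weights:
  weight 0: 1 codewords.
  weight 1: 1 codewords.
  weight 4: 1 codewords.
  weight 5: 1 codewords.
Minimum distance d = smallest w > 0 with A_w > 0 = 1.
Sanity: Σ A_w = 4 = 2^2 = 4 ✓.


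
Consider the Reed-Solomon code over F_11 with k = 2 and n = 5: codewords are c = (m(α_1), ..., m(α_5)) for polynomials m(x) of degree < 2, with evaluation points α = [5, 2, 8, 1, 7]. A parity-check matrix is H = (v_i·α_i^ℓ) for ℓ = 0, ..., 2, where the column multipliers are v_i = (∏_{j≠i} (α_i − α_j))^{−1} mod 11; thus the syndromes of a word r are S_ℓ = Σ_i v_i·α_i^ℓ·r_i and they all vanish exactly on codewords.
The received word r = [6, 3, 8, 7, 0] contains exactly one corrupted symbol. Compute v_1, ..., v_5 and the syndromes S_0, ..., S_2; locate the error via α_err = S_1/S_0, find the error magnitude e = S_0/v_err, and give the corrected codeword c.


S = (6, 1, 2), error at position 2, error magnitude e = 10, c = [6, 4, 8, 7, 0].

Step 1: column multipliers v_i = (∏_{j≠i}(α_i − α_j))^{−1} mod 11.
  i = 1 (α = 5): (5−2)(5−8)(5−1)(5−7) = 3·(−3)·4·(−2) = 72 ≡ 6, so v_1 = 6^{−1} = 2 (mod 11).
  i = 2 (α = 2): (2−5)(2−8)(2−1)(2−7) = (−3)·(−6)·1·(−5) = −90 ≡ 9, so v_2 = 9^{−1} = 5 (mod 11).
  i = 3 (α = 8): (8−5)(8−2)(8−1)(8−7) = 3·6·7·1 = 126 ≡ 5, so v_3 = 5^{−1} = 9 (mod 11).
  i = 4 (α = 1): (1−5)(1−2)(1−8)(1−7) = (−4)·(−1)·(−7)·(−6) = 168 ≡ 3, so v_4 = 3^{−1} = 4 (mod 11).
  i = 5 (α = 7): (7−5)(7−2)(7−8)(7−1) = 2·5·(−1)·6 = −60 ≡ 6, so v_5 = 6^{−1} = 2 (mod 11).
  v = [2, 5, 9, 4, 2].
Step 2: syndromes of r = [6, 3, 8, 7, 0] (all sums mod 11).
  S_0 = Σ v_i r_i = 2·6 + 5·3 + 9·8 + 4·7 + 2·0 = 127 ≡ 6.
  S_1 = Σ v_i α_i r_i = 2·5·6 + 5·2·3 + 9·8·8 + 4·1·7 + 2·7·0 = 694 ≡ 1.
  α_i^2 mod 11 = [3, 4, 9, 1, 5].
  S_2 = Σ v_i α_i^2 r_i = 2·3·6 + 5·4·3 + 9·9·8 + 4·1·7 + 2·5·0 = 772 ≡ 2.
  S = (6, 1, 2) ≠ 0, so r is not a codeword (an error is present).
Step 3: locate the error. For a single error e at position i, S_ℓ = v_i·e·α_i^ℓ, so α_err = S_1/S_0.
  S_0^{−1} = 6^{−1} = 2 (mod 11), so α_err = 1·2 = 2 ≡ 2 = α_2. Error position i = 2.
  Consistency check: S_2/S_1 = 2·1 = 2 ≡ 2 = α_err ✓ (single-error assumption holds).
Step 4: error magnitude e = S_0/v_2 = S_0·∏_{j≠2}(α_2 − α_j) = 6·9 = 54 ≡ 10 (mod 11).
Step 5: correct position 2: c_2 = r_2 − e = 3 − 10 ≡ 4 (mod 11). Hence c = [6, 4, 8, 7, 0].
  Check: interpolating c through the α_i gives m(x) = 10 + 8·x (degree < 2) with m(α_i) = c_i for every i, so c is indeed a codeword.


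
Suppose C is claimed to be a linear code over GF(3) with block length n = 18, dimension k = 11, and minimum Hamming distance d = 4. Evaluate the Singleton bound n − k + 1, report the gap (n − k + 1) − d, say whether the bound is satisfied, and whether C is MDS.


Singleton RHS = n − k + 1 = 8, slack = 4, bound satisfied, not MDS.

Singleton bound: d ≤ n − k + 1.
Here n = 18, k = 11, so n − k + 1 = 8.
Given d = 4, check d ≤ 8: YES.
Slack = (n − k + 1) − d = 4.
The code is NOT MDS (slack = 4 > 0).
Description: the claimed parameters are [18, 11, 4]_3; such a code would be non-MDS.


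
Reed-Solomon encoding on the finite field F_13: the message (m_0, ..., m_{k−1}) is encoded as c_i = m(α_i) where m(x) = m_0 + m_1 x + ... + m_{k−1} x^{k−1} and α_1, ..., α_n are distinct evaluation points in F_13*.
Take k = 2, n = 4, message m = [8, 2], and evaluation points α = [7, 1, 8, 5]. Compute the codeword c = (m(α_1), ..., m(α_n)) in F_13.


c = [9, 10, 11, 5]

Message polynomial: m(x) = 8 + 2·x (mod 13).
For each evaluation point α_i, compute m(α_i) mod 13:
  α_1 = 7: Horner steps 2 → 9, so m(7) = 9.
  α_2 = 1: Horner steps 2 → 10, so m(1) = 10.
  α_3 = 8: Horner steps 2 → 11, so m(8) = 11.
  α_4 = 5: Horner steps 2 → 5, so m(5) = 5.
Codeword c = [9, 10, 11, 5] ∈ F_13^4.


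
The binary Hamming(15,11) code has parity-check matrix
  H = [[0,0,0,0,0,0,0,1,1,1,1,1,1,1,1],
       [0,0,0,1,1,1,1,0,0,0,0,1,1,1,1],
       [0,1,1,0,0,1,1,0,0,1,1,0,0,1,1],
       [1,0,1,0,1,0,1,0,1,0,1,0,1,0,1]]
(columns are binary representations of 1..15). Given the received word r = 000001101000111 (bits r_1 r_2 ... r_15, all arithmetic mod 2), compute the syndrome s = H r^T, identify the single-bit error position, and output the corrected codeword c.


s = (0, 1, 0, 0)^T, error position = 4, corrected codeword c = 000101101000111

Compute s = H r^T mod 2 one row at a time:
  s_1 = 0 + 1 + 0 + 0 + 0 + 1 + 1 + 1 = 4 ≡ 0 (mod 2).
  s_2 = 0 + 0 + 1 + 1 + 0 + 1 + 1 + 1 = 5 ≡ 1 (mod 2).
  s_3 = 0 + 0 + 1 + 1 + 0 + 0 + 1 + 1 = 4 ≡ 0 (mod 2).
  s_4 = 0 + 0 + 0 + 1 + 1 + 0 + 1 + 1 = 4 ≡ 0 (mod 2).
s = (0, 1, 0, 0)^T — this equals column 4 of H (binary 0100), so error is at position 4.
Correct: flip bit 4 of r = 000001101000111 to get c = 000101101000111.


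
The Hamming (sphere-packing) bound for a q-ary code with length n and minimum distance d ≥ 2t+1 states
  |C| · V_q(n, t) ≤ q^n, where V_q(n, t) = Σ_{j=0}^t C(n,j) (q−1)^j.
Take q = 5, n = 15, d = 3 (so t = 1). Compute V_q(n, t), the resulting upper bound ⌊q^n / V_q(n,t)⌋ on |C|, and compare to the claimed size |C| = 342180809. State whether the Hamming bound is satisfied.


V_q(n, t) = 61, q^n = 30517578125, Hamming bound = 500288165, |C| = 342180809 ≤ bound (satisfied).

Step 1: Compute V_q(n, t) = Σ_{j=0}^1 C(n, j) (q−1)^j.
  j = 0: C(15,0)·(4)^0 = 1·1 = 1.
  j = 1: C(15,1)·(4)^1 = 15·4 = 60.
  V_q(n, t) = 1 + 60 = 61.
Step 2: q^n = 5^15 = 30517578125.
Step 3: Hamming bound ⌊q^n / V_q(n,t)⌋ = ⌊30517578125/61⌋ = 500288165.
Step 4: Compare |C| = 342180809 to 500288165: satisfied.
The claimed |C| lies below the Hamming bound.


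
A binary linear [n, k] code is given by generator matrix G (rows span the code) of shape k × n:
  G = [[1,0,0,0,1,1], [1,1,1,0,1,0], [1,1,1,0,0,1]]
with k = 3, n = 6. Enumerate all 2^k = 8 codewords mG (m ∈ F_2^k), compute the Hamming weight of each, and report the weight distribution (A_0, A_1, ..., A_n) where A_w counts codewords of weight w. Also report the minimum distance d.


Weight distribution: A_0 = 1, A_1 = 1, A_2 = 1, A_3 = 3, A_4 = 2. Minimum distance d = 1.

Enumerate all 2^3 = 8 messages m ∈ F_2^3.
For each, compute codeword c = mG in F_2^6, then tally its weight.
  m = 000 → c = 000000, weight = 0.
  m = 100 → c = 100011, weight = 3.
  m = 010 → c = 111010, weight = 4.
  m = 110 → c = 011001, weight = 3.
  m = 001 → c = 111001, weight = 4.
  m = 101 → c = 011010, weight = 3.
  m = 011 → c = 000011, weight = 2.
  m = 111 → c = 100000, weight = 1.
Tally weights:
  weight 0: 1 codewords.
  weight 1: 1 codewords.
  weight 2: 1 codewords.
  weight 3: 3 codewords.
  weight 4: 2 codewords.
Minimum distance d = smallest w > 0 with A_w > 0 = 1.
Sanity: Σ A_w = 8 = 2^3 = 8 ✓.


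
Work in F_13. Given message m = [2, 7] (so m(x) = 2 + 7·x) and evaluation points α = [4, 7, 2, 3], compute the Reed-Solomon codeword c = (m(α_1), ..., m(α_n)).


c = [4, 12, 3, 10]

Message polynomial: m(x) = 2 + 7·x (mod 13).
For each evaluation point α_i, compute m(α_i) mod 13:
  α_1 = 4: Horner steps 7 → 4, so m(4) = 4.
  α_2 = 7: Horner steps 7 → 12, so m(7) = 12.
  α_3 = 2: Horner steps 7 → 3, so m(2) = 3.
  α_4 = 3: Horner steps 7 → 10, so m(3) = 10.
Codeword c = [4, 12, 3, 10] ∈ F_13^4.


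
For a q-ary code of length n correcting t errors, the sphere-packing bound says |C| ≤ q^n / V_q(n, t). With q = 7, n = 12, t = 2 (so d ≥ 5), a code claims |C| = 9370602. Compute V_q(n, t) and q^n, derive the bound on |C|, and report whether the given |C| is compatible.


V_q(n, t) = 2449, q^n = 13841287201, Hamming bound = 5651811, |C| = 9370602 > bound (violated).

Step 1: Compute V_q(n, t) = Σ_{j=0}^2 C(n, j) (q−1)^j.
  j = 0: C(12,0)·(6)^0 = 1·1 = 1.
  j = 1: C(12,1)·(6)^1 = 12·6 = 72.
  j = 2: C(12,2)·(6)^2 = 66·36 = 2376.
  V_q(n, t) = 1 + 72 + 2376 = 2449.
Step 2: q^n = 7^12 = 13841287201.
Step 3: Hamming bound ⌊q^n / V_q(n,t)⌋ = ⌊13841287201/2449⌋ = 5651811.
Step 4: Compare |C| = 9370602 to 5651811: violated.
The claimed |C| lies above the Hamming bound, so no 7-ary code of length 12 with d ≥ 5 can have 9370602 codewords.


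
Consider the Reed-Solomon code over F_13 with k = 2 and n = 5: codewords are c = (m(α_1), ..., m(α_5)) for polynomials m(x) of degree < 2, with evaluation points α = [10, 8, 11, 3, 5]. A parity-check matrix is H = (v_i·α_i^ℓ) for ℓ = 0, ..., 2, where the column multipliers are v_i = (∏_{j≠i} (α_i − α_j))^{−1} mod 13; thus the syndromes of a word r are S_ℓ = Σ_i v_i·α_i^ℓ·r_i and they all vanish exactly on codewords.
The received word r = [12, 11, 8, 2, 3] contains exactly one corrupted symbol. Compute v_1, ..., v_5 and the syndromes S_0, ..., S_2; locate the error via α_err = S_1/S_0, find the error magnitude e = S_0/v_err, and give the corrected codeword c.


S = (2, 9, 8), error at position 3, error magnitude e = 2, c = [12, 11, 6, 2, 3].

Step 1: column multipliers v_i = (∏_{j≠i}(α_i − α_j))^{−1} mod 13.
  i = 1 (α = 10): (10−8)(10−11)(10−3)(10−5) = 2·(−1)·7·5 = −70 ≡ 8, so v_1 = 8^{−1} = 5 (mod 13).
  i = 2 (α = 8): (8−10)(8−11)(8−3)(8−5) = (−2)·(−3)·5·3 = 90 ≡ 12, so v_2 = 12^{−1} = 12 (mod 13).
  i = 3 (α = 11): (11−10)(11−8)(11−3)(11−5) = 1·3·8·6 = 144 ≡ 1, so v_3 = 1^{−1} = 1 (mod 13).
  i = 4 (α = 3): (3−10)(3−8)(3−11)(3−5) = (−7)·(−5)·(−8)·(−2) = 560 ≡ 1, so v_4 = 1^{−1} = 1 (mod 13).
  i = 5 (α = 5): (5−10)(5−8)(5−11)(5−3) = (−5)·(−3)·(−6)·2 = −180 ≡ 2, so v_5 = 2^{−1} = 7 (mod 13).
  v = [5, 12, 1, 1, 7].
Step 2: syndromes of r = [12, 11, 8, 2, 3] (all sums mod 13).
  S_0 = Σ v_i r_i = 5·12 + 12·11 + 1·8 + 1·2 + 7·3 = 223 ≡ 2.
  S_1 = Σ v_i α_i r_i = 5·10·12 + 12·8·11 + 1·11·8 + 1·3·2 + 7·5·3 = 1855 ≡ 9.
  α_i^2 mod 13 = [9, 12, 4, 9, 12].
  S_2 = Σ v_i α_i^2 r_i = 5·9·12 + 12·12·11 + 1·4·8 + 1·9·2 + 7·12·3 = 2426 ≡ 8.
  S = (2, 9, 8) ≠ 0, so r is not a codeword (an error is present).
Step 3: locate the error. For a single error e at position i, S_ℓ = v_i·e·α_i^ℓ, so α_err = S_1/S_0.
  S_0^{−1} = 2^{−1} = 7 (mod 13), so α_err = 9·7 = 63 ≡ 11 = α_3. Error position i = 3.
  Consistency check: S_2/S_1 = 8·3 = 24 ≡ 11 = α_err ✓ (single-error assumption holds).
Step 4: error magnitude e = S_0/v_3 = S_0·∏_{j≠3}(α_3 − α_j) = 2·1 = 2 ≡ 2 (mod 13).
Step 5: correct position 3: c_3 = r_3 − e = 8 − 2 ≡ 6 (mod 13). Hence c = [12, 11, 6, 2, 3].
  Check: interpolating c through the α_i gives m(x) = 7 + 7·x (degree < 2) with m(α_i) = c_i for every i, so c is indeed a codeword.


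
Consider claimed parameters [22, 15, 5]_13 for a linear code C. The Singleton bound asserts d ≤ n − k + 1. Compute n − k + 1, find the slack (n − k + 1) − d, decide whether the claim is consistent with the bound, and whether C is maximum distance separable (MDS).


Singleton RHS = n − k + 1 = 8, slack = 3, bound satisfied, not MDS.

Singleton bound: d ≤ n − k + 1.
Here n = 22, k = 15, so n − k + 1 = 8.
Given d = 5, check d ≤ 8: YES.
Slack = (n − k + 1) − d = 3.
The code is NOT MDS (slack = 3 > 0).
Description: the claimed parameters are [22, 15, 5]_13; such a code would be non-MDS.


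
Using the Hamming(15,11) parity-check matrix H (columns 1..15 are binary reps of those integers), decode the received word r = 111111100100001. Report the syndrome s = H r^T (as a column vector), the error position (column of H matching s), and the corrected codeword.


s = (0, 1, 0, 1)^T, error position = 5, corrected codeword c = 111101100100001

Compute s = H r^T mod 2 one row at a time:
  s_1 = 0 + 0 + 1 + 0 + 0 + 0 + 0 + 1 = 2 ≡ 0 (mod 2).
  s_2 = 1 + 1 + 1 + 1 + 0 + 0 + 0 + 1 = 5 ≡ 1 (mod 2).
  s_3 = 1 + 1 + 1 + 1 + 1 + 0 + 0 + 1 = 6 ≡ 0 (mod 2).
  s_4 = 1 + 1 + 1 + 1 + 0 + 0 + 0 + 1 = 5 ≡ 1 (mod 2).
s = (0, 1, 0, 1)^T — this equals column 5 of H (binary 0101), so error is at position 5.
Correct: flip bit 5 of r = 111111100100001 to get c = 111101100100001.


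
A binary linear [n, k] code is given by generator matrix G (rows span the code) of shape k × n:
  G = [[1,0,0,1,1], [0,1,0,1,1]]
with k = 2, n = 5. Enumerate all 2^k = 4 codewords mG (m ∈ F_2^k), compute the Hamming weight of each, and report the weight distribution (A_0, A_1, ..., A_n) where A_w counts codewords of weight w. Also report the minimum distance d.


Weight distribution: A_0 = 1, A_2 = 1, A_3 = 2. Minimum distance d = 2.

Enumerate all 2^2 = 4 messages m ∈ F_2^2.
For each, compute codeword c = mG in F_2^5, then tally its weight.
  m = 00 → c = 00000, weight = 0.
  m = 10 → c = 10011, weight = 3.
  m = 01 → c = 01011, weight = 3.
  m = 11 → c = 11000, weight = 2.
Tally weights:
  weight 0: 1 codewords.
  weight 2: 1 codewords.
  weight 3: 2 codewords.
Minimum distance d = smallest w > 0 with A_w > 0 = 2.
Sanity: Σ A_w = 4 = 2^2 = 4 ✓.


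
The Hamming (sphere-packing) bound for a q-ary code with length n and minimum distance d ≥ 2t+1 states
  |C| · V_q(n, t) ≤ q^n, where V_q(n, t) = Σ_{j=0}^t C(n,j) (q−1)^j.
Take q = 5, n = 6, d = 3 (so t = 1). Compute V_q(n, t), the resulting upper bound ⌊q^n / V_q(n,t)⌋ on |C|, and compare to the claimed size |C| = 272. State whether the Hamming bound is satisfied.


V_q(n, t) = 25, q^n = 15625, Hamming bound = 625, |C| = 272 ≤ bound (satisfied).

Step 1: Compute V_q(n, t) = Σ_{j=0}^1 C(n, j) (q−1)^j.
  j = 0: C(6,0)·(4)^0 = 1·1 = 1.
  j = 1: C(6,1)·(4)^1 = 6·4 = 24.
  V_q(n, t) = 1 + 24 = 25.
Step 2: q^n = 5^6 = 15625.
Step 3: Hamming bound ⌊q^n / V_q(n,t)⌋ = ⌊15625/25⌋ = 625.
Step 4: Compare |C| = 272 to 625: satisfied.
The claimed |C| lies below the Hamming bound.


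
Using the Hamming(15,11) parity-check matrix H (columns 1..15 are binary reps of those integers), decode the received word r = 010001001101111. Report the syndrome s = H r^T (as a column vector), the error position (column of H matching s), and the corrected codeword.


s = (0, 1, 1, 1)^T, error position = 7, corrected codeword c = 010001101101111

Compute s = H r^T mod 2 one row at a time:
  s_1 = 0 + 1 + 1 + 0 + 1 + 1 + 1 + 1 = 6 ≡ 0 (mod 2).
  s_2 = 0 + 0 + 1 + 0 + 1 + 1 + 1 + 1 = 5 ≡ 1 (mod 2).
  s_3 = 1 + 0 + 1 + 0 + 1 + 0 + 1 + 1 = 5 ≡ 1 (mod 2).
  s_4 = 0 + 0 + 0 + 0 + 1 + 0 + 1 + 1 = 3 ≡ 1 (mod 2).
s = (0, 1, 1, 1)^T — this equals column 7 of H (binary 0111), so error is at position 7.
Correct: flip bit 7 of r = 010001001101111 to get c = 010001101101111.


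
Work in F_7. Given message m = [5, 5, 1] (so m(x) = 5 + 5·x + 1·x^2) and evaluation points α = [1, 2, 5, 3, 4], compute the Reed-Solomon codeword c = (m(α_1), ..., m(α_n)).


c = [4, 5, 6, 1, 6]

Message polynomial: m(x) = 5 + 5·x + 1·x^2 (mod 7).
For each evaluation point α_i, compute m(α_i) mod 7:
  α_1 = 1: Horner steps 1 → 6 → 4, so m(1) = 4.
  α_2 = 2: Horner steps 1 → 0 → 5, so m(2) = 5.
  α_3 = 5: Horner steps 1 → 3 → 6, so m(5) = 6.
  α_4 = 3: Horner steps 1 → 1 → 1, so m(3) = 1.
  α_5 = 4: Horner steps 1 → 2 → 6, so m(4) = 6.
Codeword c = [4, 5, 6, 1, 6] ∈ F_7^5.


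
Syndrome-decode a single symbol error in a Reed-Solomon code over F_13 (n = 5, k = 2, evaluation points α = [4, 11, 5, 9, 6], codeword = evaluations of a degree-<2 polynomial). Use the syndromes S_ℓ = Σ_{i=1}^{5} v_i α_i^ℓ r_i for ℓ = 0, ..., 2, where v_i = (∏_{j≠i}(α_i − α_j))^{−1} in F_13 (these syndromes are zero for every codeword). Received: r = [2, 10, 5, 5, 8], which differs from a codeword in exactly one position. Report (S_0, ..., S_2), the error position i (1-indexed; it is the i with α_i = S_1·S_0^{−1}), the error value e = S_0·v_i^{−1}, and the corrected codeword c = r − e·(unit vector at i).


S = (4, 10, 12), error at position 4, error magnitude e = 1, c = [2, 10, 5, 4, 8].

Step 1: column multipliers v_i = (∏_{j≠i}(α_i − α_j))^{−1} mod 13.
  i = 1 (α = 4): (4−11)(4−5)(4−9)(4−6) = (−7)·(−1)·(−5)·(−2) = 70 ≡ 5, so v_1 = 5^{−1} = 8 (mod 13).
  i = 2 (α = 11): (11−4)(11−5)(11−9)(11−6) = 7·6·2·5 = 420 ≡ 4, so v_2 = 4^{−1} = 10 (mod 13).
  i = 3 (α = 5): (5−4)(5−11)(5−9)(5−6) = 1·(−6)·(−4)·(−1) = −24 ≡ 2, so v_3 = 2^{−1} = 7 (mod 13).
  i = 4 (α = 9): (9−4)(9−11)(9−5)(9−6) = 5·(−2)·4·3 = −120 ≡ 10, so v_4 = 10^{−1} = 4 (mod 13).
  i = 5 (α = 6): (6−4)(6−11)(6−5)(6−9) = 2·(−5)·1·(−3) = 30 ≡ 4, so v_5 = 4^{−1} = 10 (mod 13).
  v = [8, 10, 7, 4, 10].
Step 2: syndromes of r = [2, 10, 5, 5, 8] (all sums mod 13).
  S_0 = Σ v_i r_i = 8·2 + 10·10 + 7·5 + 4·5 + 10·8 = 251 ≡ 4.
  S_1 = Σ v_i α_i r_i = 8·4·2 + 10·11·10 + 7·5·5 + 4·9·5 + 10·6·8 = 1999 ≡ 10.
  α_i^2 mod 13 = [3, 4, 12, 3, 10].
  S_2 = Σ v_i α_i^2 r_i = 8·3·2 + 10·4·10 + 7·12·5 + 4·3·5 + 10·10·8 = 1728 ≡ 12.
  S = (4, 10, 12) ≠ 0, so r is not a codeword (an error is present).
Step 3: locate the error. For a single error e at position i, S_ℓ = v_i·e·α_i^ℓ, so α_err = S_1/S_0.
  S_0^{−1} = 4^{−1} = 10 (mod 13), so α_err = 10·10 = 100 ≡ 9 = α_4. Error position i = 4.
  Consistency check: S_2/S_1 = 12·4 = 48 ≡ 9 = α_err ✓ (single-error assumption holds).
Step 4: error magnitude e = S_0/v_4 = S_0·∏_{j≠4}(α_4 − α_j) = 4·10 = 40 ≡ 1 (mod 13).
Step 5: correct position 4: c_4 = r_4 − e = 5 − 1 ≡ 4 (mod 13). Hence c = [2, 10, 5, 4, 8].
  Check: interpolating c through the α_i gives m(x) = 3 + 3·x (degree < 2) with m(α_i) = c_i for every i, so c is indeed a codeword.


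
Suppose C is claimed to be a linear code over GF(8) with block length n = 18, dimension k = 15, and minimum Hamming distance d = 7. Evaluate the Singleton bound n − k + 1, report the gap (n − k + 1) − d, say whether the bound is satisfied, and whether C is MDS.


Singleton RHS = n − k + 1 = 4, slack = -3, bound violated (no such code; not MDS).

Singleton bound: d ≤ n − k + 1.
Here n = 18, k = 15, so n − k + 1 = 4.
Given d = 7, check d ≤ 4: NO.
Slack = (n − k + 1) − d = -3.
The slack is negative: d = 7 exceeds n − k + 1 = 4 by 3, so the Singleton bound is violated and no linear [18, 15, 7]_8 code can exist. In particular it is not MDS (MDS requires d = n − k + 1 exactly).
Description: the claimed parameters are [18, 15, 7]_8; such a code would be impossible (violates the Singleton bound).


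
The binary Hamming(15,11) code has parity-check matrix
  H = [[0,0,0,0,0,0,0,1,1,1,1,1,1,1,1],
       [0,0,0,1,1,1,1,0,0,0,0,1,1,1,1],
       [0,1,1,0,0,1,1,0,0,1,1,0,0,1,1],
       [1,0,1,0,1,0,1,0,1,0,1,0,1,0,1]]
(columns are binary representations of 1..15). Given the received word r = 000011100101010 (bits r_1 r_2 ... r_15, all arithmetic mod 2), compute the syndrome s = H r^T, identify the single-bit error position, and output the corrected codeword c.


s = (1, 1, 0, 0)^T, error position = 12, corrected codeword c = 000011100100010

Compute s = H r^T mod 2 one row at a time:
  s_1 = 0 + 0 + 1 + 0 + 1 + 0 + 1 + 0 = 3 ≡ 1 (mod 2).
  s_2 = 0 + 1 + 1 + 1 + 1 + 0 + 1 + 0 = 5 ≡ 1 (mod 2).
  s_3 = 0 + 0 + 1 + 1 + 1 + 0 + 1 + 0 = 4 ≡ 0 (mod 2).
  s_4 = 0 + 0 + 1 + 1 + 0 + 0 + 0 + 0 = 2 ≡ 0 (mod 2).
s = (1, 1, 0, 0)^T — this equals column 12 of H (binary 1100), so error is at position 12.
Correct: flip bit 12 of r = 000011100101010 to get c = 000011100100010.


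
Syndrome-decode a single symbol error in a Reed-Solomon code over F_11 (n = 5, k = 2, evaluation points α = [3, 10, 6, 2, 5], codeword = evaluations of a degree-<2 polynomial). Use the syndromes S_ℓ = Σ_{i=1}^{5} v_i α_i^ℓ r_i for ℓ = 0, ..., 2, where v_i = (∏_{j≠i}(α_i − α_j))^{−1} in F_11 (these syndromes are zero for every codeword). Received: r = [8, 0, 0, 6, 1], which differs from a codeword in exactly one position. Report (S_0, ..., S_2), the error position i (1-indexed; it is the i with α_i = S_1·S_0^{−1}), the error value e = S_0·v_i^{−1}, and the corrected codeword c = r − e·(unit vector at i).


S = (9, 10, 5), error at position 3, error magnitude e = 8, c = [8, 0, 3, 6, 1].

Step 1: column multipliers v_i = (∏_{j≠i}(α_i − α_j))^{−1} mod 11.
  i = 1 (α = 3): (3−10)(3−6)(3−2)(3−5) = (−7)·(−3)·1·(−2) = −42 ≡ 2, so v_1 = 2^{−1} = 6 (mod 11).
  i = 2 (α = 10): (10−3)(10−6)(10−2)(10−5) = 7·4·8·5 = 1120 ≡ 9, so v_2 = 9^{−1} = 5 (mod 11).
  i = 3 (α = 6): (6−3)(6−10)(6−2)(6−5) = 3·(−4)·4·1 = −48 ≡ 7, so v_3 = 7^{−1} = 8 (mod 11).
  i = 4 (α = 2): (2−3)(2−10)(2−6)(2−5) = (−1)·(−8)·(−4)·(−3) = 96 ≡ 8, so v_4 = 8^{−1} = 7 (mod 11).
  i = 5 (α = 5): (5−3)(5−10)(5−6)(5−2) = 2·(−5)·(−1)·3 = 30 ≡ 8, so v_5 = 8^{−1} = 7 (mod 11).
  v = [6, 5, 8, 7, 7].
Step 2: syndromes of r = [8, 0, 0, 6, 1] (all sums mod 11).
  S_0 = Σ v_i r_i = 6·8 + 5·0 + 8·0 + 7·6 + 7·1 = 97 ≡ 9.
  S_1 = Σ v_i α_i r_i = 6·3·8 + 5·10·0 + 8·6·0 + 7·2·6 + 7·5·1 = 263 ≡ 10.
  α_i^2 mod 11 = [9, 1, 3, 4, 3].
  S_2 = Σ v_i α_i^2 r_i = 6·9·8 + 5·1·0 + 8·3·0 + 7·4·6 + 7·3·1 = 621 ≡ 5.
  S = (9, 10, 5) ≠ 0, so r is not a codeword (an error is present).
Step 3: locate the error. For a single error e at position i, S_ℓ = v_i·e·α_i^ℓ, so α_err = S_1/S_0.
  S_0^{−1} = 9^{−1} = 5 (mod 11), so α_err = 10·5 = 50 ≡ 6 = α_3. Error position i = 3.
  Consistency check: S_2/S_1 = 5·10 = 50 ≡ 6 = α_err ✓ (single-error assumption holds).
Step 4: error magnitude e = S_0/v_3 = S_0·∏_{j≠3}(α_3 − α_j) = 9·7 = 63 ≡ 8 (mod 11).
Step 5: correct position 3: c_3 = r_3 − e = 0 − 8 ≡ 3 (mod 11). Hence c = [8, 0, 3, 6, 1].
  Check: interpolating c through the α_i gives m(x) = 2 + 2·x (degree < 2) with m(α_i) = c_i for every i, so c is indeed a codeword.


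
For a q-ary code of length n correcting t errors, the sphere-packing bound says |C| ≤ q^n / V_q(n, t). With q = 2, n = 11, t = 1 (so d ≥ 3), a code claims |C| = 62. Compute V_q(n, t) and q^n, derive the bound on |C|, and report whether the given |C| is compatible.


V_q(n, t) = 12, q^n = 2048, Hamming bound = 170, |C| = 62 ≤ bound (satisfied).

Step 1: Compute V_q(n, t) = Σ_{j=0}^1 C(n, j) (q−1)^j.
  j = 0: C(11,0)·(1)^0 = 1·1 = 1.
  j = 1: C(11,1)·(1)^1 = 11·1 = 11.
  V_q(n, t) = 1 + 11 = 12.
Step 2: q^n = 2^11 = 2048.
Step 3: Hamming bound ⌊q^n / V_q(n,t)⌋ = ⌊2048/12⌋ = 170.
Step 4: Compare |C| = 62 to 170: satisfied.
The claimed |C| lies below the Hamming bound.


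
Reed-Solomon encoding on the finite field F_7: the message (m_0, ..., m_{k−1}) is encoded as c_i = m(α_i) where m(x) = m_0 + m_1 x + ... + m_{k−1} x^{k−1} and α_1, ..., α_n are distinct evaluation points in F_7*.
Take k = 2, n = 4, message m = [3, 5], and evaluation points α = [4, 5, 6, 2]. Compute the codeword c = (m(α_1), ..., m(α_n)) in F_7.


c = [2, 0, 5, 6]

Message polynomial: m(x) = 3 + 5·x (mod 7).
For each evaluation point α_i, compute m(α_i) mod 7:
  α_1 = 4: Horner steps 5 → 2, so m(4) = 2.
  α_2 = 5: Horner steps 5 → 0, so m(5) = 0.
  α_3 = 6: Horner steps 5 → 5, so m(6) = 5.
  α_4 = 2: Horner steps 5 → 6, so m(2) = 6.
Codeword c = [2, 0, 5, 6] ∈ F_7^4.


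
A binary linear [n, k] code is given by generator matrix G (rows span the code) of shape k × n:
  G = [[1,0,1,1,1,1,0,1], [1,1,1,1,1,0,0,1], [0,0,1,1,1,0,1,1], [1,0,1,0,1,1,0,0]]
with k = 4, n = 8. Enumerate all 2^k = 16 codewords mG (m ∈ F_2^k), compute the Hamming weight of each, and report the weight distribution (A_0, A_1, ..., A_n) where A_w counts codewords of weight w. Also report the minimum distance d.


Weight distribution: A_0 = 1, A_2 = 2, A_3 = 3, A_4 = 3, A_5 = 4, A_6 = 2, A_7 = 1. Minimum distance d = 2.

Enumerate all 2^4 = 16 messages m ∈ F_2^4.
For each, compute codeword c = mG in F_2^8, then tally its weight.
  m = 0000 → c = 00000000, weight = 0.
  m = 1000 → c = 10111101, weight = 6.
  m = 0100 → c = 11111001, weight = 6.
  m = 1100 → c = 01000100, weight = 2.
  m = 0010 → c = 00111011, weight = 5.
  m = 1010 → c = 10000110, weight = 3.
  m = 0110 → c = 11000010, weight = 3.
  m = 1110 → c = 01111111, weight = 7.
  m = 0001 → c = 10101100, weight = 4.
  m = 1001 → c = 00010001, weight = 2.
  m = 0101 → c = 01010101, weight = 4.
  m = 1101 → c = 11101000, weight = 4.
  m = 0011 → c = 10010111, weight = 5.
  m = 1011 → c = 00101010, weight = 3.
  m = 0111 → c = 01101110, weight = 5.
  m = 1111 → c = 11010011, weight = 5.
Tally weights:
  weight 0: 1 codewords.
  weight 2: 2 codewords.
  weight 3: 3 codewords.
  weight 4: 3 codewords.
  weight 5: 4 codewords.
  weight 6: 2 codewords.
  weight 7: 1 codewords.
Minimum distance d = smallest w > 0 with A_w > 0 = 2.
Sanity: Σ A_w = 16 = 2^4 = 16 ✓.


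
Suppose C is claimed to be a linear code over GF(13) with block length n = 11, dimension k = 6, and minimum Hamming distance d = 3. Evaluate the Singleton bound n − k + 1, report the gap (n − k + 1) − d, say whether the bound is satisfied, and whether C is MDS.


Singleton RHS = n − k + 1 = 6, slack = 3, bound satisfied, not MDS.

Singleton bound: d ≤ n − k + 1.
Here n = 11, k = 6, so n − k + 1 = 6.
Given d = 3, check d ≤ 6: YES.
Slack = (n − k + 1) − d = 3.
The code is NOT MDS (slack = 3 > 0).
Description: the claimed parameters are [11, 6, 3]_13; such a code would be non-MDS.


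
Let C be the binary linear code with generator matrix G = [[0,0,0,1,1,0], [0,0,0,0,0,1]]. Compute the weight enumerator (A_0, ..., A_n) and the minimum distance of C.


Weight distribution: A_0 = 1, A_1 = 1, A_2 = 1, A_3 = 1. Minimum distance d = 1.

Enumerate all 2^2 = 4 messages m ∈ F_2^2.
For each, compute codeword c = mG in F_2^6, then tally its weight.
  m = 00 → c = 000000, weight = 0.
  m = 10 → c = 000110, weight = 2.
  m = 01 → c = 000001, weight = 1.
  m = 11 → c = 000111, weight = 3.
Tally weights:
  weight 0: 1 codewords.
  weight 1: 1 codewords.
  weight 2: 1 codewords.
  weight 3: 1 codewords.
Minimum distance d = smallest w > 0 with A_w > 0 = 1.
Sanity: Σ A_w = 4 = 2^2 = 4 ✓.


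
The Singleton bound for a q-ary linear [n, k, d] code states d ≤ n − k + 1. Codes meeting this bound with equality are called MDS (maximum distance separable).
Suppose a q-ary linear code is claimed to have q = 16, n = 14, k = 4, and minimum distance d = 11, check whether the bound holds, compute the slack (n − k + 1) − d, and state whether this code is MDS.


Singleton RHS = n − k + 1 = 11, slack = 0, bound satisfied, MDS.

Singleton bound: d ≤ n − k + 1.
Here n = 14, k = 4, so n − k + 1 = 11.
Given d = 11, check d ≤ 11: YES.
Slack = (n − k + 1) − d = 0.
The code is MDS (slack = 0).
Description: the claimed parameters are [14, 4, 11]_16; such a code would be MDS (meets Singleton bound).


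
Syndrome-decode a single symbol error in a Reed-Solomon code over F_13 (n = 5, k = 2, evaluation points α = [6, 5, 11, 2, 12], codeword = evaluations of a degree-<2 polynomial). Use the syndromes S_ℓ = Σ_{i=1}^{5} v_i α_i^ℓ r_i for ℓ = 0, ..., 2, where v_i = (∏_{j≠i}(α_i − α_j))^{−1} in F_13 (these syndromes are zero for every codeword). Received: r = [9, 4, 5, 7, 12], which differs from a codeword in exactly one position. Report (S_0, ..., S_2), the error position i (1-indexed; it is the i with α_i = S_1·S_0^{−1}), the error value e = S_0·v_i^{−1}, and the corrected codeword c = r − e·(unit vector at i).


S = (7, 9, 6), error at position 2, error magnitude e = 2, c = [9, 2, 5, 7, 12].

Step 1: column multipliers v_i = (∏_{j≠i}(α_i − α_j))^{−1} mod 13.
  i = 1 (α = 6): (6−5)(6−11)(6−2)(6−12) = 1·(−5)·4·(−6) = 120 ≡ 3, so v_1 = 3^{−1} = 9 (mod 13).
  i = 2 (α = 5): (5−6)(5−11)(5−2)(5−12) = (−1)·(−6)·3·(−7) = −126 ≡ 4, so v_2 = 4^{−1} = 10 (mod 13).
  i = 3 (α = 11): (11−6)(11−5)(11−2)(11−12) = 5·6·9·(−1) = −270 ≡ 3, so v_3 = 3^{−1} = 9 (mod 13).
  i = 4 (α = 2): (2−6)(2−5)(2−11)(2−12) = (−4)·(−3)·(−9)·(−10) = 1080 ≡ 1, so v_4 = 1^{−1} = 1 (mod 13).
  i = 5 (α = 12): (12−6)(12−5)(12−11)(12−2) = 6·7·1·10 = 420 ≡ 4, so v_5 = 4^{−1} = 10 (mod 13).
  v = [9, 10, 9, 1, 10].
Step 2: syndromes of r = [9, 4, 5, 7, 12] (all sums mod 13).
  S_0 = Σ v_i r_i = 9·9 + 10·4 + 9·5 + 1·7 + 10·12 = 293 ≡ 7.
  S_1 = Σ v_i α_i r_i = 9·6·9 + 10·5·4 + 9·11·5 + 1·2·7 + 10·12·12 = 2635 ≡ 9.
  α_i^2 mod 13 = [10, 12, 4, 4, 1].
  S_2 = Σ v_i α_i^2 r_i = 9·10·9 + 10·12·4 + 9·4·5 + 1·4·7 + 10·1·12 = 1618 ≡ 6.
  S = (7, 9, 6) ≠ 0, so r is not a codeword (an error is present).
Step 3: locate the error. For a single error e at position i, S_ℓ = v_i·e·α_i^ℓ, so α_err = S_1/S_0.
  S_0^{−1} = 7^{−1} = 2 (mod 13), so α_err = 9·2 = 18 ≡ 5 = α_2. Error position i = 2.
  Consistency check: S_2/S_1 = 6·3 = 18 ≡ 5 = α_err ✓ (single-error assumption holds).
Step 4: error magnitude e = S_0/v_2 = S_0·∏_{j≠2}(α_2 − α_j) = 7·4 = 28 ≡ 2 (mod 13).
Step 5: correct position 2: c_2 = r_2 − e = 4 − 2 ≡ 2 (mod 13). Hence c = [9, 2, 5, 7, 12].
  Check: interpolating c through the α_i gives m(x) = 6 + 7·x (degree < 2) with m(α_i) = c_i for every i, so c is indeed a codeword.


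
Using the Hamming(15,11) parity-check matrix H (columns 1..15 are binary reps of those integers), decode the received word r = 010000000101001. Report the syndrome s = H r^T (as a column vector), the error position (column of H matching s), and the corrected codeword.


s = (1, 0, 1, 1)^T, error position = 11, corrected codeword c = 010000000111001

Compute s = H r^T mod 2 one row at a time:
  s_1 = 0 + 0 + 1 + 0 + 1 + 0 + 0 + 1 = 3 ≡ 1 (mod 2).
  s_2 = 0 + 0 + 0 + 0 + 1 + 0 + 0 + 1 = 2 ≡ 0 (mod 2).
  s_3 = 1 + 0 + 0 + 0 + 1 + 0 + 0 + 1 = 3 ≡ 1 (mod 2).
  s_4 = 0 + 0 + 0 + 0 + 0 + 0 + 0 + 1 = 1 ≡ 1 (mod 2).
s = (1, 0, 1, 1)^T — this equals column 11 of H (binary 1011), so error is at position 11.
Correct: flip bit 11 of r = 010000000101001 to get c = 010000000111001.


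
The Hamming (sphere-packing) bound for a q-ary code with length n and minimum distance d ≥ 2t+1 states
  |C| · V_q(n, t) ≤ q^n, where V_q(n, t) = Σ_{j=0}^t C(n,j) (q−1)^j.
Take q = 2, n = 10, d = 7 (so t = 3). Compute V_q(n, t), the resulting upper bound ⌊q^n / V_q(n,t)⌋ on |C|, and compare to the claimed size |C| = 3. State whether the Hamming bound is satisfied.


V_q(n, t) = 176, q^n = 1024, Hamming bound = 5, |C| = 3 ≤ bound (satisfied).

Step 1: Compute V_q(n, t) = Σ_{j=0}^3 C(n, j) (q−1)^j.
  j = 0: C(10,0)·(1)^0 = 1·1 = 1.
  j = 1: C(10,1)·(1)^1 = 10·1 = 10.
  j = 2: C(10,2)·(1)^2 = 45·1 = 45.
  j = 3: C(10,3)·(1)^3 = 120·1 = 120.
  V_q(n, t) = 1 + 10 + 45 + 120 = 176.
Step 2: q^n = 2^10 = 1024.
Step 3: Hamming bound ⌊q^n / V_q(n,t)⌋ = ⌊1024/176⌋ = 5.
Step 4: Compare |C| = 3 to 5: satisfied.
The claimed |C| lies below the Hamming bound.


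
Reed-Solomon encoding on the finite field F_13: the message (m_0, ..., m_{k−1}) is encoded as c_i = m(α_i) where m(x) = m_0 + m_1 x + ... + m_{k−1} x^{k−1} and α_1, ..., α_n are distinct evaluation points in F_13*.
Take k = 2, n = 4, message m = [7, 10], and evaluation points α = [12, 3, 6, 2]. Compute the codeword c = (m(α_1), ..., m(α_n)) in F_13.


c = [10, 11, 2, 1]

Message polynomial: m(x) = 7 + 10·x (mod 13).
For each evaluation point α_i, compute m(α_i) mod 13:
  α_1 = 12: Horner steps 10 → 10, so m(12) = 10.
  α_2 = 3: Horner steps 10 → 11, so m(3) = 11.
  α_3 = 6: Horner steps 10 → 2, so m(6) = 2.
  α_4 = 2: Horner steps 10 → 1, so m(2) = 1.
Codeword c = [10, 11, 2, 1] ∈ F_13^4.


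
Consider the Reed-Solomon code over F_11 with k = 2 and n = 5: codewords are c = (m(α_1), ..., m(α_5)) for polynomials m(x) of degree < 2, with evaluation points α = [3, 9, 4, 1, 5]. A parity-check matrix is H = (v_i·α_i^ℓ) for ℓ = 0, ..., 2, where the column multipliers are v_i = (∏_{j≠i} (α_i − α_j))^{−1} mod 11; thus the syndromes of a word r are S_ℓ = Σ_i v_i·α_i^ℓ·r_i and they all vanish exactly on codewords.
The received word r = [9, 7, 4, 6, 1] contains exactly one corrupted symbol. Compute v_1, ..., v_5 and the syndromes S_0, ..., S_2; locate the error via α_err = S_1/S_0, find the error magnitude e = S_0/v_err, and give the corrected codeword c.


S = (8, 10, 7), error at position 3, error magnitude e = 10, c = [9, 7, 5, 6, 1].

Step 1: column multipliers v_i = (∏_{j≠i}(α_i − α_j))^{−1} mod 11.
  i = 1 (α = 3): (3−9)(3−4)(3−1)(3−5) = (−6)·(−1)·2·(−2) = −24 ≡ 9, so v_1 = 9^{−1} = 5 (mod 11).
  i = 2 (α = 9): (9−3)(9−4)(9−1)(9−5) = 6·5·8·4 = 960 ≡ 3, so v_2 = 3^{−1} = 4 (mod 11).
  i = 3 (α = 4): (4−3)(4−9)(4−1)(4−5) = 1·(−5)·3·(−1) = 15 ≡ 4, so v_3 = 4^{−1} = 3 (mod 11).
  i = 4 (α = 1): (1−3)(1−9)(1−4)(1−5) = (−2)·(−8)·(−3)·(−4) = 192 ≡ 5, so v_4 = 5^{−1} = 9 (mod 11).
  i = 5 (α = 5): (5−3)(5−9)(5−4)(5−1) = 2·(−4)·1·4 = −32 ≡ 1, so v_5 = 1^{−1} = 1 (mod 11).
  v = [5, 4, 3, 9, 1].
Step 2: syndromes of r = [9, 7, 4, 6, 1] (all sums mod 11).
  S_0 = Σ v_i r_i = 5·9 + 4·7 + 3·4 + 9·6 + 1·1 = 140 ≡ 8.
  S_1 = Σ v_i α_i r_i = 5·3·9 + 4·9·7 + 3·4·4 + 9·1·6 + 1·5·1 = 494 ≡ 10.
  α_i^2 mod 11 = [9, 4, 5, 1, 3].
  S_2 = Σ v_i α_i^2 r_i = 5·9·9 + 4·4·7 + 3·5·4 + 9·1·6 + 1·3·1 = 634 ≡ 7.
  S = (8, 10, 7) ≠ 0, so r is not a codeword (an error is present).
Step 3: locate the error. For a single error e at position i, S_ℓ = v_i·e·α_i^ℓ, so α_err = S_1/S_0.
  S_0^{−1} = 8^{−1} = 7 (mod 11), so α_err = 10·7 = 70 ≡ 4 = α_3. Error position i = 3.
  Consistency check: S_2/S_1 = 7·10 = 70 ≡ 4 = α_err ✓ (single-error assumption holds).
Step 4: error magnitude e = S_0/v_3 = S_0·∏_{j≠3}(α_3 − α_j) = 8·4 = 32 ≡ 10 (mod 11).
Step 5: correct position 3: c_3 = r_3 − e = 4 − 10 ≡ 5 (mod 11). Hence c = [9, 7, 5, 6, 1].
  Check: interpolating c through the α_i gives m(x) = 10 + 7·x (degree < 2) with m(α_i) = c_i for every i, so c is indeed a codeword.


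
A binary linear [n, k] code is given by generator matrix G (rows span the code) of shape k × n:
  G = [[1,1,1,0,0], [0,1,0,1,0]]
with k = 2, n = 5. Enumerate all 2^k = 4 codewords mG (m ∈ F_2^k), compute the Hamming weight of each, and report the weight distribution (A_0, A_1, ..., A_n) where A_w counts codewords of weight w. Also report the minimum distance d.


Weight distribution: A_0 = 1, A_2 = 1, A_3 = 2. Minimum distance d = 2.

Enumerate all 2^2 = 4 messages m ∈ F_2^2.
For each, compute codeword c = mG in F_2^5, then tally its weight.
  m = 00 → c = 00000, weight = 0.
  m = 10 → c = 11100, weight = 3.
  m = 01 → c = 01010, weight = 2.
  m = 11 → c = 10110, weight = 3.
Tally weights:
  weight 0: 1 codewords.
  weight 2: 1 codewords.
  weight 3: 2 codewords.
Minimum distance d = smallest w > 0 with A_w > 0 = 2.
Sanity: Σ A_w = 4 = 2^2 = 4 ✓.


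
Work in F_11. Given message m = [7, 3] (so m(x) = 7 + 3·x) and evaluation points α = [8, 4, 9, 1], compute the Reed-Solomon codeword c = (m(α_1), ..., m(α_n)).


c = [9, 8, 1, 10]

Message polynomial: m(x) = 7 + 3·x (mod 11).
For each evaluation point α_i, compute m(α_i) mod 11:
  α_1 = 8: Horner steps 3 → 9, so m(8) = 9.
  α_2 = 4: Horner steps 3 → 8, so m(4) = 8.
  α_3 = 9: Horner steps 3 → 1, so m(9) = 1.
  α_4 = 1: Horner steps 3 → 10, so m(1) = 10.
Codeword c = [9, 8, 1, 10] ∈ F_11^4.


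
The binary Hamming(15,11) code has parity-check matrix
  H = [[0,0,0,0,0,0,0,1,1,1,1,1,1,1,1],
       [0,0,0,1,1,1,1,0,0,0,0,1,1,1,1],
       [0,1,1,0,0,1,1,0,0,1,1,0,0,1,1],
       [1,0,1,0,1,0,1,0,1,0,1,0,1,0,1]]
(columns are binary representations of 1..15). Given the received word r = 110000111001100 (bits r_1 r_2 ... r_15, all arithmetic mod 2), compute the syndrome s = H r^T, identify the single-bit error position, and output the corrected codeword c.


s = (0, 1, 0, 0)^T, error position = 4, corrected codeword c = 110100111001100

Compute s = H r^T mod 2 one row at a time:
  s_1 = 1 + 1 + 0 + 0 + 1 + 1 + 0 + 0 = 4 ≡ 0 (mod 2).
  s_2 = 0 + 0 + 0 + 1 + 1 + 1 + 0 + 0 = 3 ≡ 1 (mod 2).
  s_3 = 1 + 0 + 0 + 1 + 0 + 0 + 0 + 0 = 2 ≡ 0 (mod 2).
  s_4 = 1 + 0 + 0 + 1 + 1 + 0 + 1 + 0 = 4 ≡ 0 (mod 2).
s = (0, 1, 0, 0)^T — this equals column 4 of H (binary 0100), so error is at position 4.
Correct: flip bit 4 of r = 110000111001100 to get c = 110100111001100.


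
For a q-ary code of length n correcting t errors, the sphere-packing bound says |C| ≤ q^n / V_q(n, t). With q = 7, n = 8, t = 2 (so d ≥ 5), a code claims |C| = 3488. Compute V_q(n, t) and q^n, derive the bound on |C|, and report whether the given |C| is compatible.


V_q(n, t) = 1057, q^n = 5764801, Hamming bound = 5453, |C| = 3488 ≤ bound (satisfied).

Step 1: Compute V_q(n, t) = Σ_{j=0}^2 C(n, j) (q−1)^j.
  j = 0: C(8,0)·(6)^0 = 1·1 = 1.
  j = 1: C(8,1)·(6)^1 = 8·6 = 48.
  j = 2: C(8,2)·(6)^2 = 28·36 = 1008.
  V_q(n, t) = 1 + 48 + 1008 = 1057.
Step 2: q^n = 7^8 = 5764801.
Step 3: Hamming bound ⌊q^n / V_q(n,t)⌋ = ⌊5764801/1057⌋ = 5453.
Step 4: Compare |C| = 3488 to 5453: satisfied.
The claimed |C| lies below the Hamming bound.


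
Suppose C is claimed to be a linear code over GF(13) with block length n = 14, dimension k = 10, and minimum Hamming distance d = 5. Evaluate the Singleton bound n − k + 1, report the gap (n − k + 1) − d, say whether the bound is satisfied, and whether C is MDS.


Singleton RHS = n − k + 1 = 5, slack = 0, bound satisfied, MDS.

Singleton bound: d ≤ n − k + 1.
Here n = 14, k = 10, so n − k + 1 = 5.
Given d = 5, check d ≤ 5: YES.
Slack = (n − k + 1) − d = 0.
The code is MDS (slack = 0).
Description: the claimed parameters are [14, 10, 5]_13; such a code would be MDS (meets Singleton bound).


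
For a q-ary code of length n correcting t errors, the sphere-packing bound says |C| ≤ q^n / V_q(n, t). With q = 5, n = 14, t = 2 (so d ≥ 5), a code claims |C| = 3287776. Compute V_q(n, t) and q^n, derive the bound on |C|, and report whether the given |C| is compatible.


V_q(n, t) = 1513, q^n = 6103515625, Hamming bound = 4034048, |C| = 3287776 ≤ bound (satisfied).

Step 1: Compute V_q(n, t) = Σ_{j=0}^2 C(n, j) (q−1)^j.
  j = 0: C(14,0)·(4)^0 = 1·1 = 1.
  j = 1: C(14,1)·(4)^1 = 14·4 = 56.
  j = 2: C(14,2)·(4)^2 = 91·16 = 1456.
  V_q(n, t) = 1 + 56 + 1456 = 1513.
Step 2: q^n = 5^14 = 6103515625.
Step 3: Hamming bound ⌊q^n / V_q(n,t)⌋ = ⌊6103515625/1513⌋ = 4034048.
Step 4: Compare |C| = 3287776 to 4034048: satisfied.
The claimed |C| lies below the Hamming bound.
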